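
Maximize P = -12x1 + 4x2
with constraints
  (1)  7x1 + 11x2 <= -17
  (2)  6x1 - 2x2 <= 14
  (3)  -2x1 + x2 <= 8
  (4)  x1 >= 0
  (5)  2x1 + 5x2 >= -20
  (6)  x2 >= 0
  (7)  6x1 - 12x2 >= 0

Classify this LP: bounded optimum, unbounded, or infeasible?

infeasible

The boundaries 7x1 + 11x2 = -17 and 6x1 - 2x2 = 14 meet at (3/2, -5/2), but that point violates x2 ≥ 0. Every candidate vertex is excluded by some other constraint, so the feasible region is empty.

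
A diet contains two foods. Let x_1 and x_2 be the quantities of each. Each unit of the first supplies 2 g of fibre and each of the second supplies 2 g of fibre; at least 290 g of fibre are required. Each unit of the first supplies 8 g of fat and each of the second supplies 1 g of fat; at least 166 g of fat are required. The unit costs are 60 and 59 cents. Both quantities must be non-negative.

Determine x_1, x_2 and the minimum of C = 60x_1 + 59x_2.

x_1 = 3, x_2 = 142, minimum C = 8558

The feasible region is unbounded (it extends along (0, 1), (1, 0)), but C strictly increases along every unbounded feasible direction, so there is no improving ray and the minimum is attained at a vertex.

The optimum lies where 2x_1 + 2x_2 = 290 and 8x_1 + x_2 = 166.
Solving simultaneously gives x_1 = 3, x_2 = 142.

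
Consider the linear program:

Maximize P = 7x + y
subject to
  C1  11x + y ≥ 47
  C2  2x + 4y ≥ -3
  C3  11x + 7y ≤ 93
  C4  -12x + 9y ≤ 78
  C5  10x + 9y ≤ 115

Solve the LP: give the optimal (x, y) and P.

x = 131/10, y = -73/10, maximum P = 422/5

Extreme points and P = 7x + y:
  (191/42, -127/42) → P = 605/21
  (118/33, 23/3) → P = 1079/33
  (131/10, -73/10) → P = 422/5

At the optimal vertex, 2x + 4y = -3 and 11x + 7y = 93.
Solving simultaneously gives x = 131/10, y = -73/10.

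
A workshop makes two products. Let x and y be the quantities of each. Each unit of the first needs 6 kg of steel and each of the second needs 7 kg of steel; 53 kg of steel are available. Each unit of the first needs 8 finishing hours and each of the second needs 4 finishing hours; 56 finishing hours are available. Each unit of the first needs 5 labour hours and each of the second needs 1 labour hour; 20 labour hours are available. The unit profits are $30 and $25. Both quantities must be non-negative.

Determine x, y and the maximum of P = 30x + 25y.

x = 3, y = 5, maximum P = 215

Feasible corners and P = 30x + 25y:
  (0, 0) → P = 0
  (0, 53/7) → P = 1325/7
  (4, 0) → P = 120
  (3, 5) → P = 215

The binding constraints are 6x + 7y = 53 and 5x + y = 20.
Solving simultaneously gives x = 3, y = 5.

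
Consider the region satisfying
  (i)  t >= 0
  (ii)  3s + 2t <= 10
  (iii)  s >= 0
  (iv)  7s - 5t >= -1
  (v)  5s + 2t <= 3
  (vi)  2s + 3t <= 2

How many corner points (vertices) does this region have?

Pairwise boundary intersections that survive every other constraint:
  (0, 0)
  (3/5, 0)
  (0, 1/5)
  (7/31, 16/31)
  (5/11, 4/11)

5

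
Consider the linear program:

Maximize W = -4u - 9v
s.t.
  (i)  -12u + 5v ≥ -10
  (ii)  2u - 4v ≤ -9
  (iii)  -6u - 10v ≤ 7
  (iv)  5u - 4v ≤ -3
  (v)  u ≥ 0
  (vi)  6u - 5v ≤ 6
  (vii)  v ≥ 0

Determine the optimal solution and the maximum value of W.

u = 0, v = 9/4, maximum W = -81/4

Corner points and W = -4u - 9v:
  (55/23, 86/23) → W = -994/23
  (2, 13/4) → W = -149/4
  (0, 9/4) → W = -81/4
The feasible region is unbounded (it extends along (0, 1), (5, 12)), but W strictly decreases along every unbounded feasible direction, so there is no improving ray and the maximum is attained at a vertex.

At the optimal vertex, 2u - 4v = -9 and u = 0.
Solving simultaneously gives u = 0, v = 9/4.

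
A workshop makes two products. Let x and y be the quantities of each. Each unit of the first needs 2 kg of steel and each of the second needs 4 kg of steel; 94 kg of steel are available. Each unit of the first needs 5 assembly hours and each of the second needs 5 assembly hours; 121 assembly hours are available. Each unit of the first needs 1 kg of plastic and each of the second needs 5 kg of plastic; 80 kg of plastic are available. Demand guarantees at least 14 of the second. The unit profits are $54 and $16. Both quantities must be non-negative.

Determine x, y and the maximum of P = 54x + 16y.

x = 10, y = 14, maximum P = 764

Extreme points and P = 54x + 16y:
  (0, 16) → P = 256
  (0, 14) → P = 224
  (10, 14) → P = 764

The binding constraints are x + 5y = 80 and y = 14.
Solving simultaneously gives x = 10, y = 14.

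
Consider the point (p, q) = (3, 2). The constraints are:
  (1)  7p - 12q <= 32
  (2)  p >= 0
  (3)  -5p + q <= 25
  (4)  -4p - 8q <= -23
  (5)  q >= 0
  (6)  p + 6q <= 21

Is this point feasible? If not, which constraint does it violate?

feasible

(1): -3 ≤ 32 ✓
(2): 3 ≥ 0 ✓
(3): -13 ≤ 25 ✓
(4): -28 ≤ -23 ✓
(5): 2 ≥ 0 ✓
(6): 15 ≤ 21 ✓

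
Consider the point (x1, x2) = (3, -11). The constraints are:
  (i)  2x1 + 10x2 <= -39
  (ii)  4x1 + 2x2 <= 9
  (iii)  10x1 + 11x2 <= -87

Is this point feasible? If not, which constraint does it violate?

feasible

(i): -104 ≤ -39 ✓
(ii): -10 ≤ 9 ✓
(iii): -91 ≤ -87 ✓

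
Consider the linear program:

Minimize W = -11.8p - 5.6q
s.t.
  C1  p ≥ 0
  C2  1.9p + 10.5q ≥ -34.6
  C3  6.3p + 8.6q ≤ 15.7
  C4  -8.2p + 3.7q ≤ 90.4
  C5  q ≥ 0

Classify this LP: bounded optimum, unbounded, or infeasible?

Vertices and W = -11.8p - 5.6q:
  (0, 157/86) → W = -2198/215
  (0, 0) → W = 0
  (157/63, 0) → W = -9263/315
The feasible region has finitely many vertices and no improving ray; the minimum is -9263/315 at (157/63, 0).

bounded optimum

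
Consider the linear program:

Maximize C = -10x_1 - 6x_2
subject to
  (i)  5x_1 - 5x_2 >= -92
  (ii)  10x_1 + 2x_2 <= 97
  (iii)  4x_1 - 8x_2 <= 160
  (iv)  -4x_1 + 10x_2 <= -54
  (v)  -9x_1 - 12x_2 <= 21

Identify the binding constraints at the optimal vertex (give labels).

(iv) and (v)

Vertices and C = -10x_1 - 6x_2:
  (539/54, -38/27) → C = -2467/27
  (201/17, -361/34) → C = -927/17
  (73/23, -95/23) → C = -160/23

The maximum is at (73/23, -95/23). Substituting into each constraint, equality holds for (iv) and (v); the remaining constraints have slack.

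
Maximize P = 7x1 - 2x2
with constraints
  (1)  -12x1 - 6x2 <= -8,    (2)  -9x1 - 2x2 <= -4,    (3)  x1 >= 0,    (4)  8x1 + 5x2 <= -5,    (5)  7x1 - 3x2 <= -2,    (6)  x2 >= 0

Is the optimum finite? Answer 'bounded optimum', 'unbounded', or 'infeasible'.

infeasible

The boundaries -9x1 - 2x2 = -4 and x1 = 0 meet at (0, 2), but that point violates 8x1 + 5x2 ≤ -5. Every candidate vertex is excluded by some other constraint, so the feasible region is empty.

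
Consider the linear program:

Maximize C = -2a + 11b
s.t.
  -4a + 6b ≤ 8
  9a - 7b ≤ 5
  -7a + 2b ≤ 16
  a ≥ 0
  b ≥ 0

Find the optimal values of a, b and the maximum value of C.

The binding constraints are -4a + 6b = 8 and 9a - 7b = 5.
Solving simultaneously gives a = 43/13, b = 46/13.

a = 43/13, b = 46/13, maximum C = 420/13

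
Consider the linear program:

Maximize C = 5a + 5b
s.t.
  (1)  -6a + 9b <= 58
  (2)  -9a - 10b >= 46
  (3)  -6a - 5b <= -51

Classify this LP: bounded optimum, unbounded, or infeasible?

From the feasible point (148/3, -49), moving in the direction (10, -9) keeps every constraint satisfied while C increases without bound.

unbounded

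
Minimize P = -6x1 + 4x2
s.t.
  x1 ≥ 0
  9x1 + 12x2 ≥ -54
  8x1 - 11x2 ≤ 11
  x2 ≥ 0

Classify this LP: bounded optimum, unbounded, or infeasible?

From the feasible point (0, 0), moving in the direction (11, 8) keeps every constraint satisfied while P decreases without bound.

unbounded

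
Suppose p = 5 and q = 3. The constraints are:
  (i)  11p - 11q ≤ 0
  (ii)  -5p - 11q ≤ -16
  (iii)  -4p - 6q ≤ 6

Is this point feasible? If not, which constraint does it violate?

Constraint (i): 11p - 11q = 22, which is not ≤ 0. All other constraints are satisfied.

not feasible — violates (i)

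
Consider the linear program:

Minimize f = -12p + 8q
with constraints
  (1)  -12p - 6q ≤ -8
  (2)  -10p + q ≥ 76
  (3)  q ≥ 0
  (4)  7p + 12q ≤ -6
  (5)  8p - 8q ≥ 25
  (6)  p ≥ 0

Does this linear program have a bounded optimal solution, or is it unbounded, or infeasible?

infeasible

The boundaries 8p - 8q = 25 and p = 0 meet at (0, -25/8), but that point violates -12p - 6q ≤ -8. Every candidate vertex is excluded by some other constraint, so the feasible region is empty.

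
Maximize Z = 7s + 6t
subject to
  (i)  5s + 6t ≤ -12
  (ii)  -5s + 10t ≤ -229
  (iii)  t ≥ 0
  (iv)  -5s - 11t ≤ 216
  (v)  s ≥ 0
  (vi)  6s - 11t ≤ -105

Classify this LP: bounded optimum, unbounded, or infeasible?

infeasible

The boundaries s = 0 and 6s - 11t = -105 meet at (0, 105/11), but that point violates 5s + 6t ≤ -12. Every candidate vertex is excluded by some other constraint, so the feasible region is empty.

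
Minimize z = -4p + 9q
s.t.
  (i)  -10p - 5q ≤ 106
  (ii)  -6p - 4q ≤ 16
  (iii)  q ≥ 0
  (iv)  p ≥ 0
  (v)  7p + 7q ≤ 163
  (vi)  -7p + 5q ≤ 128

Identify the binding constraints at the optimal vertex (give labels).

(iii) and (v)

Extreme points and z = -4p + 9q:
  (0, 0) → z = 0
  (163/7, 0) → z = -652/7
  (0, 163/7) → z = 1467/7

The minimum is at (163/7, 0). Substituting into each constraint, equality holds for (iii) and (v); the remaining constraints have slack.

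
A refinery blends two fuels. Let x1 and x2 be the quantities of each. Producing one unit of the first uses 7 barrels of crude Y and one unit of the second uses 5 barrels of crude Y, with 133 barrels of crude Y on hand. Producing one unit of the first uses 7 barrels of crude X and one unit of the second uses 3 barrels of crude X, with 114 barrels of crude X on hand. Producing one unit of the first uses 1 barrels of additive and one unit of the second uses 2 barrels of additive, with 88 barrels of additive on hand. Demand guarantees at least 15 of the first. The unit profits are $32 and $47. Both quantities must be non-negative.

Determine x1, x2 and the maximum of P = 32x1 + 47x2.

x1 = 15, x2 = 3, maximum P = 621

Feasible corners and P = 32x1 + 47x2:
  (114/7, 0) → P = 3648/7
  (15, 0) → P = 480
  (15, 3) → P = 621

At the optimal vertex, 7x1 + 3x2 = 114 and x1 = 15.
Solving simultaneously gives x1 = 15, x2 = 3.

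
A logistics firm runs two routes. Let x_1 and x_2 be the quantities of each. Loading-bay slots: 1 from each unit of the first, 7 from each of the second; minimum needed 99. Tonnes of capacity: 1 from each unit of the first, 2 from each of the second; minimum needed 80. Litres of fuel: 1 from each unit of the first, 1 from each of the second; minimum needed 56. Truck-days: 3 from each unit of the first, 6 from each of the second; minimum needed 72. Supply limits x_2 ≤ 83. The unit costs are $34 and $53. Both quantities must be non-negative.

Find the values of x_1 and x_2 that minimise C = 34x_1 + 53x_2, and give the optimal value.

Vertices and C = 34x_1 + 53x_2:
  (0, 56) → C = 2968
  (0, 83) → C = 4399
  (99, 0) → C = 3366
  (362/5, 19/5) → C = 2663
  (32, 24) → C = 2360
The feasible region is unbounded (it extends along (1, 0)), but C strictly increases along every unbounded feasible direction, so there is no improving ray and the minimum is attained at a vertex.

x_1 = 32, x_2 = 24, minimum C = 2360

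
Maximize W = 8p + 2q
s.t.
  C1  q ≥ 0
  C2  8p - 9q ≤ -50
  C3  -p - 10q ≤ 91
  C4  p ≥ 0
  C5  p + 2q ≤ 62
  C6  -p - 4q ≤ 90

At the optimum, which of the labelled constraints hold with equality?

Feasible corners and W = 8p + 2q:
  (0, 50/9) → W = 100/9
  (458/25, 546/25) → W = 4756/25
  (0, 31) → W = 62

The maximum is at (458/25, 546/25). Substituting into each constraint, equality holds for C2 and C5; the remaining constraints have slack.

C2 and C5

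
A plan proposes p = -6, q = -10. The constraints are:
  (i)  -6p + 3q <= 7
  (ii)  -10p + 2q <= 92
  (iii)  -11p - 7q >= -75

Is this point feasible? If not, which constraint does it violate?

(i): 6 ≤ 7 ✓
(ii): 40 ≤ 92 ✓
(iii): 136 ≥ -75 ✓

feasible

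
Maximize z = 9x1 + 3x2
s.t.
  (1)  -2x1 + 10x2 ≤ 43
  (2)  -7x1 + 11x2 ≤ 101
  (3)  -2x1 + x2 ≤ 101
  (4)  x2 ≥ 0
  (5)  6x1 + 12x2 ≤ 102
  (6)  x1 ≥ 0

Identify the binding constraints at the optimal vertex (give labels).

(4) and (5)

Vertices and z = 9x1 + 3x2:
  (6, 11/2) → z = 141/2
  (0, 43/10) → z = 129/10
  (17, 0) → z = 153
  (0, 0) → z = 0

The maximum is at (17, 0). Substituting into each constraint, equality holds for (4) and (5); the remaining constraints have slack.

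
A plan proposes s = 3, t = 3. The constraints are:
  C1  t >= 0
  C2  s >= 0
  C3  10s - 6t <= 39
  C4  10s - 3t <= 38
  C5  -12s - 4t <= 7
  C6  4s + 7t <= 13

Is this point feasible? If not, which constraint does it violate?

not feasible — violates C6

Constraint C6: 4s + 7t = 33, which is not ≤ 13. All other constraints are satisfied.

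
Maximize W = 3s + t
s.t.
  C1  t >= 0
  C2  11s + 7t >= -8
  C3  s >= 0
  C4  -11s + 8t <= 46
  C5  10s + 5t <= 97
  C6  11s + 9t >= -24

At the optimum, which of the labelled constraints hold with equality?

Extreme points and W = 3s + t:
  (0, 0) → W = 0
  (97/10, 0) → W = 291/10
  (0, 23/4) → W = 23/4
  (182/45, 509/45) → W = 211/9

The maximum is at (97/10, 0). Substituting into each constraint, equality holds for C1 and C5; the remaining constraints have slack.

C1 and C5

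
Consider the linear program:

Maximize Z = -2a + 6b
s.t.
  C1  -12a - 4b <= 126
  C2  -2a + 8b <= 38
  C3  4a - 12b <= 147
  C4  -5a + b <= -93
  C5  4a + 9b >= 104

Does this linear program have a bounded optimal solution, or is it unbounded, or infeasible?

Corner points and Z = -2a + 6b:
  (204, 223/4) → Z = -147/2
  (391/19, 188/19) → Z = 346/19
  (857/28, -43/21) → Z = -147/2
  (941/49, 148/49) → Z = -142/7
The feasible region has finitely many vertices and no improving ray; the maximum is 346/19 at (391/19, 188/19).

bounded optimum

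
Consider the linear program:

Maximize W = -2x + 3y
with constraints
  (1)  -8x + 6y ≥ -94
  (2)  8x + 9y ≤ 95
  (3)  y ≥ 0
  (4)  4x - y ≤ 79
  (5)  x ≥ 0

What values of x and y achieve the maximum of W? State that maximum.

The optimum lies where 8x + 9y = 95 and x = 0.
Solving simultaneously gives x = 0, y = 95/9.

x = 0, y = 95/9, maximum W = 95/3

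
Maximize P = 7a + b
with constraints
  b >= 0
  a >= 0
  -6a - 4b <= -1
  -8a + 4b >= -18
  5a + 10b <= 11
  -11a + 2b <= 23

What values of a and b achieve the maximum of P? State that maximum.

a = 11/5, b = 0, maximum P = 77/5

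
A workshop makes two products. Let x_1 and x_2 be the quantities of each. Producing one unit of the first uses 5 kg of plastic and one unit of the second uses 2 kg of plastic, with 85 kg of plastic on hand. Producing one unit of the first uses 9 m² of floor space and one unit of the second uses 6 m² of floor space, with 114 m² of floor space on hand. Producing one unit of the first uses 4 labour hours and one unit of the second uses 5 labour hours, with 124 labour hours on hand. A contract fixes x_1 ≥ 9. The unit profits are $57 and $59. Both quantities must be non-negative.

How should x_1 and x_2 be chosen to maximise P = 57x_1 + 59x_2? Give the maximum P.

x_1 = 9, x_2 = 11/2, maximum P = 1675/2

Corner points and P = 57x_1 + 59x_2:
  (38/3, 0) → P = 722
  (9, 0) → P = 513
  (9, 11/2) → P = 1675/2

At the optimal vertex, 9x_1 + 6x_2 = 114 and x_1 = 9.
Solving simultaneously gives x_1 = 9, x_2 = 11/2.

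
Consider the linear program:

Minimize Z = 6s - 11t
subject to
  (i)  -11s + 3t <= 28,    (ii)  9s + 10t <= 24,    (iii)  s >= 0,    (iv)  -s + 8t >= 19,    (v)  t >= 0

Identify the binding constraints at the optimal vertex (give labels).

Corner points and Z = 6s - 11t:
  (0, 12/5) → Z = -132/5
  (1/41, 195/82) → Z = -2133/82
  (0, 19/8) → Z = -209/8

The minimum is at (0, 12/5). Substituting into each constraint, equality holds for (ii) and (iii); the remaining constraints have slack.

(ii) and (iii)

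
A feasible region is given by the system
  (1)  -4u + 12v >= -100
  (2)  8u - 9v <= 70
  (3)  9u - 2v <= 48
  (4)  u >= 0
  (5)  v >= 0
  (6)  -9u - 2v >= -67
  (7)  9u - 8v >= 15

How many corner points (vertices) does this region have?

4

Pairwise boundary intersections that survive every other constraint:
  (16/3, 0)
  (115/18, 19/4)
  (5/3, 0)
  (283/45, 26/5)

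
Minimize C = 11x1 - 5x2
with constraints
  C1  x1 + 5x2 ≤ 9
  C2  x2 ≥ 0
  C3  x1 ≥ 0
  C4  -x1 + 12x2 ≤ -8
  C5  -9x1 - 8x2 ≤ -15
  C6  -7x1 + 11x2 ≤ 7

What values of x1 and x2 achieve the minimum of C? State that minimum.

x1 = 8, x2 = 0, minimum C = 88

Corner points and C = 11x1 - 5x2:
  (9, 0) → C = 99
  (148/17, 1/17) → C = 1623/17
  (8, 0) → C = 88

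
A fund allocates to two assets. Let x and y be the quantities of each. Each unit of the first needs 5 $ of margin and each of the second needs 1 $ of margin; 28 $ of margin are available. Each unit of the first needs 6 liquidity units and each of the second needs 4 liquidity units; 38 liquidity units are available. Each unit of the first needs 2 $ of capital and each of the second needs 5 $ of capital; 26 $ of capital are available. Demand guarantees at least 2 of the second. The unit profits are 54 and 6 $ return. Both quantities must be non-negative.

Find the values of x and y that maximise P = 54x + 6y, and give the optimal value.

x = 5, y = 2, maximum P = 282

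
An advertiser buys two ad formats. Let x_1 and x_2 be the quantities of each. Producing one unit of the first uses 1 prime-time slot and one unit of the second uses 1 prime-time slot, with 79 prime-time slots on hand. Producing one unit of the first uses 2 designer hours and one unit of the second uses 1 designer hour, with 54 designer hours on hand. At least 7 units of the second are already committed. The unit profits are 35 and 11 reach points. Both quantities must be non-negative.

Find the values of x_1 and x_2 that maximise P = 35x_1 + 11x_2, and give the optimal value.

Corner points and P = 35x_1 + 11x_2:
  (0, 54) → P = 594
  (0, 7) → P = 77
  (47/2, 7) → P = 1799/2

At the optimal vertex, 2x_1 + x_2 = 54 and x_2 = 7.
Solving simultaneously gives x_1 = 47/2, x_2 = 7.

x_1 = 47/2, x_2 = 7, maximum P = 1799/2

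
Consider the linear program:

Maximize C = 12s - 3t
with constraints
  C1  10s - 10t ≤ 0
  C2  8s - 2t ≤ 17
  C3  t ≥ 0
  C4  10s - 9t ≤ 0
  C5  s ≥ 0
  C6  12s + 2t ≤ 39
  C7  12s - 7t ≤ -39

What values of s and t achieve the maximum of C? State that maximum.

Vertices and C = 12s - 3t:
  (0, 39/2) → C = -117/2
  (0, 39/7) → C = -117/7
  (65/36, 26/3) → C = -13/3

s = 65/36, t = 26/3, maximum C = -13/3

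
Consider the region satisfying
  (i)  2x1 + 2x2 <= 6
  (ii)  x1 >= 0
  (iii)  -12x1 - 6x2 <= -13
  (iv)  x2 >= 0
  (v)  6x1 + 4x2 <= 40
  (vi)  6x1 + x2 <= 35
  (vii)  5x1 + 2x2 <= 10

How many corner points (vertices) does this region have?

5

Pairwise boundary intersections that survive every other constraint:
  (0, 3)
  (4/3, 5/3)
  (0, 13/6)
  (13/12, 0)
  (2, 0)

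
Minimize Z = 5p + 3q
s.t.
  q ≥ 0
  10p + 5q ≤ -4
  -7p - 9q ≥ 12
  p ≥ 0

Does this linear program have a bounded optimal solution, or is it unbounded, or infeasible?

The boundaries q = 0 and -7p - 9q = 12 meet at (-12/7, 0), but that point violates p ≥ 0. Every candidate vertex is excluded by some other constraint, so the feasible region is empty.

infeasible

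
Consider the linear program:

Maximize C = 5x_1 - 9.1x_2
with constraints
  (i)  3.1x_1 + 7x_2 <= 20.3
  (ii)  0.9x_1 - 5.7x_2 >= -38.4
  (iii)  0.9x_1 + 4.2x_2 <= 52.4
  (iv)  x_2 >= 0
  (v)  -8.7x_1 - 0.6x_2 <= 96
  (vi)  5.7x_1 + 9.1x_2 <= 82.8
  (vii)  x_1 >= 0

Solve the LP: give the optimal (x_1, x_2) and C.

Corner points and C = 5x_1 - 9.1x_2:
  (203/31, 0) → C = 1015/31
  (0, 29/10) → C = -2639/100
  (0, 0) → C = 0

At the optimal vertex, 3.1x_1 + 7x_2 = 20.3 and x_2 = 0.
Solving simultaneously gives x_1 = 203/31, x_2 = 0.

x_1 = 203/31, x_2 = 0, maximum C = 1015/31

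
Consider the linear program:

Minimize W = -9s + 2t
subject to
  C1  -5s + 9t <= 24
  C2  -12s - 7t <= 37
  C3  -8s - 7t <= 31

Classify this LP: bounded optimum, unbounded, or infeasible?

unbounded

From the feasible point (-501/143, 103/143), moving in the direction (9, 5) keeps every constraint satisfied while W decreases without bound.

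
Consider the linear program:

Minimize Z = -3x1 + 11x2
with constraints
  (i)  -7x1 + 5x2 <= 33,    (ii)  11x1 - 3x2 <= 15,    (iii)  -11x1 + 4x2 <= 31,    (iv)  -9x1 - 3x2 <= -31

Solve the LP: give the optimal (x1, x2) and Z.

Feasible corners and Z = -3x1 + 11x2:
  (87/17, 234/17) → Z = 2313/17
  (28/33, 257/33) → Z = 2743/33
  (23/10, 103/30) → Z = 463/15

x1 = 23/10, x2 = 103/30, minimum Z = 463/15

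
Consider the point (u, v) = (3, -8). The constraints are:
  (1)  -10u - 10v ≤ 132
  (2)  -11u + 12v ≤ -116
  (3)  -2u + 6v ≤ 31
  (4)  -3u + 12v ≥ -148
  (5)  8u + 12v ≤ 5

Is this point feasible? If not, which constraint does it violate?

(1): 50 ≤ 132 ✓
(2): -129 ≤ -116 ✓
(3): -54 ≤ 31 ✓
(4): -105 ≥ -148 ✓
(5): -72 ≤ 5 ✓

feasible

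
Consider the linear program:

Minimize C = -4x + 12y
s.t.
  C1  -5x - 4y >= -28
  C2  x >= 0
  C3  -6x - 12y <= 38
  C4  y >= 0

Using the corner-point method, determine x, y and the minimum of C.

x = 28/5, y = 0, minimum C = -112/5

Corner points and C = -4x + 12y:
  (0, 7) → C = 84
  (28/5, 0) → C = -112/5
  (0, 0) → C = 0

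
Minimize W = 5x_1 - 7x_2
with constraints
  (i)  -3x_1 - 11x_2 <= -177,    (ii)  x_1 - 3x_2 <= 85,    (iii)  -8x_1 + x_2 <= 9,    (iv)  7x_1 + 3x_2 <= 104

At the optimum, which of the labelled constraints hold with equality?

Vertices and W = 5x_1 - 7x_2:
  (6/7, 111/7) → W = -747/7
  (613/68, 927/68) → W = -856/17
  (77/31, 895/31) → W = -5880/31

The minimum is at (77/31, 895/31). Substituting into each constraint, equality holds for (iii) and (iv); the remaining constraints have slack.

(iii) and (iv)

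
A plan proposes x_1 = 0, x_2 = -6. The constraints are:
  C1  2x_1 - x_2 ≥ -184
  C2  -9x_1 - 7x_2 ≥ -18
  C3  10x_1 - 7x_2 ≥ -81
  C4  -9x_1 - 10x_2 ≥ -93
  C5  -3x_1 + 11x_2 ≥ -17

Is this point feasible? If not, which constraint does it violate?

not feasible — violates C5

Constraint C5: -3x_1 + 11x_2 = -66, which is not ≥ -17. All other constraints are satisfied.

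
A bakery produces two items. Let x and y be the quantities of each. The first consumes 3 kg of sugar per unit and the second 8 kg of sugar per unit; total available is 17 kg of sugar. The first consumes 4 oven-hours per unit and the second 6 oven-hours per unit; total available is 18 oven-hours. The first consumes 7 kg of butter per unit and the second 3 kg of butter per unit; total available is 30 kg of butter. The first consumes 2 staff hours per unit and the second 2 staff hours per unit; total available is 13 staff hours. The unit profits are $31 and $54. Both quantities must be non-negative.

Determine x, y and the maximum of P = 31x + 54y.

x = 3, y = 1, maximum P = 147

Corner points and P = 31x + 54y:
  (0, 0) → P = 0
  (0, 17/8) → P = 459/4
  (30/7, 0) → P = 930/7
  (3, 1) → P = 147
  (21/5, 1/5) → P = 141

The optimum lies where 3x + 8y = 17 and 4x + 6y = 18.
Solving simultaneously gives x = 3, y = 1.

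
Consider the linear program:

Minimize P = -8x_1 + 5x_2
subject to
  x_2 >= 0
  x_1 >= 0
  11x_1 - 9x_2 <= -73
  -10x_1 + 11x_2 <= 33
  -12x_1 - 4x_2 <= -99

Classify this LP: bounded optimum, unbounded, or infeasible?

The boundaries x_2 = 0 and -12x_1 - 4x_2 = -99 meet at (33/4, 0), but that point violates 11x_1 - 9x_2 ≤ -73. Every candidate vertex is excluded by some other constraint, so the feasible region is empty.

infeasible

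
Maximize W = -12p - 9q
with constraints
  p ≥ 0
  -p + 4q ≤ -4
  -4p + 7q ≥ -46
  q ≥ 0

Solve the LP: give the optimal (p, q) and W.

p = 4, q = 0, maximum W = -48

Extreme points and W = -12p - 9q:
  (52/3, 10/3) → W = -238
  (4, 0) → W = -48
  (23/2, 0) → W = -138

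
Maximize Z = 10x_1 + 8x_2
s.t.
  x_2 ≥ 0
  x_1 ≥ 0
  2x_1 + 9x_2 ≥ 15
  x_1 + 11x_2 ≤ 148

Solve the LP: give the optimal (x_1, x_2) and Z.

x_1 = 148, x_2 = 0, maximum Z = 1480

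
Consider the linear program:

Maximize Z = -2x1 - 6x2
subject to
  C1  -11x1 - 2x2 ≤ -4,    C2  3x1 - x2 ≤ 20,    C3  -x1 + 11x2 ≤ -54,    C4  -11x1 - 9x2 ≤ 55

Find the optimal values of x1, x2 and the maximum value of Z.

x1 = 125/38, x2 = -385/38, maximum Z = 1030/19

Vertices and Z = -2x1 - 6x2:
  (152/123, -590/123) → Z = 3236/123
  (146/77, -59/7) → Z = 3602/77
  (83/16, -71/16) → Z = 65/4
  (125/38, -385/38) → Z = 1030/19

The binding constraints are 3x1 - x2 = 20 and -11x1 - 9x2 = 55.
Solving simultaneously gives x1 = 125/38, x2 = -385/38.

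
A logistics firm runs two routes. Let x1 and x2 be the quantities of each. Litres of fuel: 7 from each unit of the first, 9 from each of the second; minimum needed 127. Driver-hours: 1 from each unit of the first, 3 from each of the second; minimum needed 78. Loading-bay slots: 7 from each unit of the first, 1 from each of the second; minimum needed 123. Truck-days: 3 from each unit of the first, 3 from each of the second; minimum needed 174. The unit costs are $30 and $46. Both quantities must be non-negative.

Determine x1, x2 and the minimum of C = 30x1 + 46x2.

Corner points and C = 30x1 + 46x2:
  (0, 123) → C = 5658
  (78, 0) → C = 2340
  (48, 10) → C = 1900
  (65/6, 283/6) → C = 7484/3
The feasible region is unbounded (it extends along (0, 1), (1, 0)), but C strictly increases along every unbounded feasible direction, so there is no improving ray and the minimum is attained at a vertex.

x1 = 48, x2 = 10, minimum C = 1900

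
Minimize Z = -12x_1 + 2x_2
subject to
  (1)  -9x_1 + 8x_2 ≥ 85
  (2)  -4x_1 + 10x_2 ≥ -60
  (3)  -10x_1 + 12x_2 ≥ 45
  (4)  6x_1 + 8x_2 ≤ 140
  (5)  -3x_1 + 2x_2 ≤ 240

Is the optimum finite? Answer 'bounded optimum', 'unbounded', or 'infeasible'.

Corner points and Z = -12x_1 + 2x_2:
  (-665/29, -440/29) → Z = 7100/29
  (11/3, 59/4) → Z = -29/2
  (-1260/11, -570/11) → Z = 13980/11
  (-410/9, 155/3) → Z = 650
The feasible region has finitely many vertices and no improving ray; the minimum is -29/2 at (11/3, 59/4).

bounded optimum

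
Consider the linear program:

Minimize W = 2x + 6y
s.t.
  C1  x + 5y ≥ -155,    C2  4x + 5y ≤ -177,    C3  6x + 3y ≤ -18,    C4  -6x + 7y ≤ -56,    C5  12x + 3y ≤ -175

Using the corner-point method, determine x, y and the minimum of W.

x = -805/37, y = -986/37, minimum W = -7526/37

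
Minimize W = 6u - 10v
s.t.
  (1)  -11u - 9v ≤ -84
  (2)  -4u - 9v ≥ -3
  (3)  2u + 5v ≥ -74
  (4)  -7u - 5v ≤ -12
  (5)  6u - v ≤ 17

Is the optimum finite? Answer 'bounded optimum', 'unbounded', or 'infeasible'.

The boundaries -11u - 9v = -84 and -4u - 9v = -3 meet at (81/7, -101/21), but that point violates 6u - v ≤ 17. Every candidate vertex is excluded by some other constraint, so the feasible region is empty.

infeasible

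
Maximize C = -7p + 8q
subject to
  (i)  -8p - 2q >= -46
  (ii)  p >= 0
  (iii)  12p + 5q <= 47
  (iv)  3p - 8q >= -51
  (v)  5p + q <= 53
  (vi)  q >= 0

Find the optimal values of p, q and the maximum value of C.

Vertices and C = -7p + 8q:
  (0, 51/8) → C = 51
  (0, 0) → C = 0
  (121/111, 251/37) → C = 5177/111
  (47/12, 0) → C = -329/12

p = 0, q = 51/8, maximum C = 51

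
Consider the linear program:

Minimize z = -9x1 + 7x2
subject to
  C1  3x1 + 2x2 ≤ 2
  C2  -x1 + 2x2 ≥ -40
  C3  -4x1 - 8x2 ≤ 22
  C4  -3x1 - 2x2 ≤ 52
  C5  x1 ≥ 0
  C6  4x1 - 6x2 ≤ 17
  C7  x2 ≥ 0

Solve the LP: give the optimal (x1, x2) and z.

x1 = 2/3, x2 = 0, minimum z = -6

The optimum lies where 3x1 + 2x2 = 2 and x2 = 0.
Solving simultaneously gives x1 = 2/3, x2 = 0.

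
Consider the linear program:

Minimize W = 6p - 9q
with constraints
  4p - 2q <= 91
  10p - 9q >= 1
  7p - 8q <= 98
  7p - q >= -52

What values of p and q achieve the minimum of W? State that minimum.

p = 817/16, q = 453/8, minimum W = -813/4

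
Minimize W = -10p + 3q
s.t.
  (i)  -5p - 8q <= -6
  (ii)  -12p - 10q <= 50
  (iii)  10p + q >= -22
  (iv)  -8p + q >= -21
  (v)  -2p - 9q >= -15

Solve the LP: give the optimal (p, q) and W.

The optimum lies where -5p - 8q = -6 and -8p + q = -21.
Solving simultaneously gives p = 58/23, q = -19/23.

p = 58/23, q = -19/23, minimum W = -637/23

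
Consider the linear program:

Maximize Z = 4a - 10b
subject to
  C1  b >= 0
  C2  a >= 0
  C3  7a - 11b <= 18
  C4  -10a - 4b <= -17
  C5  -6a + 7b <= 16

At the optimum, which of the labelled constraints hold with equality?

Corner points and Z = 4a - 10b:
  (18/7, 0) → Z = 72/7
  (17/10, 0) → Z = 34/5
  (55/94, 131/47) → Z = -1200/47
The feasible region is unbounded (it extends along (11, 7), (7, 6)), but Z strictly decreases along every unbounded feasible direction, so there is no improving ray and the maximum is attained at a vertex.

The maximum is at (18/7, 0). Substituting into each constraint, equality holds for C1 and C3; the remaining constraints have slack.

C1 and C3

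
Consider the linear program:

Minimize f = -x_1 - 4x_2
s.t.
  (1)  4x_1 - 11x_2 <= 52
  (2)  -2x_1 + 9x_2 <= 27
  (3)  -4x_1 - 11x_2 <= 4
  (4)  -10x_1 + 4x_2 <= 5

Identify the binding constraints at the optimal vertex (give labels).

(1) and (2)

Corner points and f = -x_1 - 4x_2:
  (765/14, 106/7) → f = -1613/14
  (6, -28/11) → f = 46/11
  (63/82, 130/41) → f = -1103/82
  (-71/126, -10/63) → f = 151/126

The minimum is at (765/14, 106/7). Substituting into each constraint, equality holds for (1) and (2); the remaining constraints have slack.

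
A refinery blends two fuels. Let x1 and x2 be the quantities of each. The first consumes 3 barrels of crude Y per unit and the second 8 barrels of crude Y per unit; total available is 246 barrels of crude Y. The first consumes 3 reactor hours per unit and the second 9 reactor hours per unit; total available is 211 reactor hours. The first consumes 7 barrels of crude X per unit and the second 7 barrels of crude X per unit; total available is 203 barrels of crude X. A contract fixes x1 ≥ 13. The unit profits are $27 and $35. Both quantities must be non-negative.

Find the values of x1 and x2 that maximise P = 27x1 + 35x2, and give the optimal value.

x1 = 13, x2 = 16, maximum P = 911

Extreme points and P = 27x1 + 35x2:
  (29, 0) → P = 783
  (13, 0) → P = 351
  (13, 16) → P = 911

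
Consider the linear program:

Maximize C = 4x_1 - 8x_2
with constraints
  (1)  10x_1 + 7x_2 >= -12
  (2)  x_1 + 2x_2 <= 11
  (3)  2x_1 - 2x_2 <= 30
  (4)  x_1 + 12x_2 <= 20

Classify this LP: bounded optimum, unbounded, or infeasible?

bounded optimum

Feasible corners and C = 4x_1 - 8x_2:
  (93/17, -162/17) → C = 1668/17
  (-284/113, 212/113) → C = -2832/113
  (41/3, -4/3) → C = 196/3
  (46/5, 9/10) → C = 148/5
The feasible region has finitely many vertices and no improving ray; the maximum is 1668/17 at (93/17, -162/17).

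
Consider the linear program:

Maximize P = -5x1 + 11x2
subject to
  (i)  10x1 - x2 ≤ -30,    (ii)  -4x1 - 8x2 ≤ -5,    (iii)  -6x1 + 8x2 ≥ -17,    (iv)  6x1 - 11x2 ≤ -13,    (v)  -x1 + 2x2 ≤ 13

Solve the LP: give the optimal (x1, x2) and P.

x1 = -47/19, x2 = 100/19, maximum P = 1335/19

Corner points and P = -5x1 + 11x2:
  (-235/84, 85/42) → P = 145/4
  (-47/19, 100/19) → P = 1335/19
  (-47/8, 57/16) → P = 1097/16

The optimum lies where 10x1 - x2 = -30 and -x1 + 2x2 = 13.
Solving simultaneously gives x1 = -47/19, x2 = 100/19.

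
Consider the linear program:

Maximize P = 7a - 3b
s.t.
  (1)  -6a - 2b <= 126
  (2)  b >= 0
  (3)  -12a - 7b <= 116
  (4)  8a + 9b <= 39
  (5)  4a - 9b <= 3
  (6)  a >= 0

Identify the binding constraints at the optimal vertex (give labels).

Vertices and P = 7a - 3b:
  (3/4, 0) → P = 21/4
  (0, 0) → P = 0
  (7/2, 11/9) → P = 125/6
  (0, 13/3) → P = -13

The maximum is at (7/2, 11/9). Substituting into each constraint, equality holds for (4) and (5); the remaining constraints have slack.

(4) and (5)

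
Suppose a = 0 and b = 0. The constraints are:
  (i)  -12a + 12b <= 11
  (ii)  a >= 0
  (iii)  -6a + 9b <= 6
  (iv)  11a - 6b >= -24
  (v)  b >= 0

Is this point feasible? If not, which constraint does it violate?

(i): 0 ≤ 11 ✓
(ii): 0 ≥ 0 ✓
(iii): 0 ≤ 6 ✓
(iv): 0 ≥ -24 ✓
(v): 0 ≥ 0 ✓

feasible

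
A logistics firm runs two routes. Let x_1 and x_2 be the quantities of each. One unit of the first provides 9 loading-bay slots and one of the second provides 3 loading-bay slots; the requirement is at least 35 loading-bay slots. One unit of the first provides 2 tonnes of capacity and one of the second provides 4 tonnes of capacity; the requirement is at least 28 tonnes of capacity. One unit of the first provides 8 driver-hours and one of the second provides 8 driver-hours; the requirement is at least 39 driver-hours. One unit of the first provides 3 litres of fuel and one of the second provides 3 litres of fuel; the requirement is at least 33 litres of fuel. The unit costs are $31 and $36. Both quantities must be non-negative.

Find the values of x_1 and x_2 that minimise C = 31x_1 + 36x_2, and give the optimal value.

Feasible corners and C = 31x_1 + 36x_2:
  (0, 35/3) → C = 420
  (14, 0) → C = 434
  (1/3, 32/3) → C = 1183/3
  (8, 3) → C = 356
The feasible region is unbounded (it extends along (0, 1), (1, 0)), but C strictly increases along every unbounded feasible direction, so there is no improving ray and the minimum is attained at a vertex.

The binding constraints are 2x_1 + 4x_2 = 28 and 3x_1 + 3x_2 = 33.
Solving simultaneously gives x_1 = 8, x_2 = 3.

x_1 = 8, x_2 = 3, minimum C = 356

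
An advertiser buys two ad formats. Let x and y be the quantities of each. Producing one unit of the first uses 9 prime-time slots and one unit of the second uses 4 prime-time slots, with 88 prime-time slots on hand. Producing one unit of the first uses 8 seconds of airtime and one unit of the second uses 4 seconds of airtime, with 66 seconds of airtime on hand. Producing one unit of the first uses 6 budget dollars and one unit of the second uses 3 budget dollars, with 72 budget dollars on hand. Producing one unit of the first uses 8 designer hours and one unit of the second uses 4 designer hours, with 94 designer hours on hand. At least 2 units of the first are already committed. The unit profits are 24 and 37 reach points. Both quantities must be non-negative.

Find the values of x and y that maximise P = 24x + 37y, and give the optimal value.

Vertices and P = 24x + 37y:
  (33/4, 0) → P = 198
  (2, 0) → P = 48
  (2, 25/2) → P = 1021/2

x = 2, y = 25/2, maximum P = 1021/2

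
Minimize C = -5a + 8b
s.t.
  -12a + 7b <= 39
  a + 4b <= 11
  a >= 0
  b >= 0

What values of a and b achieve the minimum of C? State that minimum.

At the optimal vertex, a + 4b = 11 and b = 0.
Solving simultaneously gives a = 11, b = 0.

a = 11, b = 0, minimum C = -55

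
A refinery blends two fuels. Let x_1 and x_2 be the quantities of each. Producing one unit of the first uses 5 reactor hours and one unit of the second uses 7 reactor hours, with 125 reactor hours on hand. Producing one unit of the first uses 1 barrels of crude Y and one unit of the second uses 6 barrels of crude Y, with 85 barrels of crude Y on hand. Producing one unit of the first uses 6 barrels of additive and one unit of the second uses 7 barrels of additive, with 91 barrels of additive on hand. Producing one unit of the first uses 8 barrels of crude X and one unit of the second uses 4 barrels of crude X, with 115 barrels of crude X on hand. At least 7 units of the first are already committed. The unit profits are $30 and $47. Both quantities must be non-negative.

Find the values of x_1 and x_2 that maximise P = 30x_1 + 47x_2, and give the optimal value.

x_1 = 7, x_2 = 7, maximum P = 539

Extreme points and P = 30x_1 + 47x_2:
  (115/8, 0) → P = 1725/4
  (7, 0) → P = 210
  (441/32, 19/16) → P = 1877/4
  (7, 7) → P = 539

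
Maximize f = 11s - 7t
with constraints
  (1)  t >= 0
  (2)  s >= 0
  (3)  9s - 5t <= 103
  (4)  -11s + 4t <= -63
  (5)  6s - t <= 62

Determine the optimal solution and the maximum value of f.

Extreme points and f = 11s - 7t:
  (63/11, 0) → f = 63
  (31/3, 0) → f = 341/3
  (185/13, 304/13) → f = -93/13

At the optimal vertex, t = 0 and 6s - t = 62.
Solving simultaneously gives s = 31/3, t = 0.

s = 31/3, t = 0, maximum f = 341/3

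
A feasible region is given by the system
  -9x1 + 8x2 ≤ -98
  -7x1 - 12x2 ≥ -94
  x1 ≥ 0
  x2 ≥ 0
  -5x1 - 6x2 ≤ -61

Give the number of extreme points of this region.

Intersecting each pair of boundary lines and keeping only the points that satisfy every inequality leaves:
  (482/41, 40/41)
  (538/47, 59/94)
  (94/7, 0)
  (61/5, 0)

4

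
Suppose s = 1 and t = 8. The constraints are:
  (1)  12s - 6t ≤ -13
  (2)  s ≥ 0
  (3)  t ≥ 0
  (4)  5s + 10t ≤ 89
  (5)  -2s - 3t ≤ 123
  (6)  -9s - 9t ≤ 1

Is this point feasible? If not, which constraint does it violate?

feasible

(1): -36 ≤ -13 ✓
(2): 1 ≥ 0 ✓
(3): 8 ≥ 0 ✓
(4): 85 ≤ 89 ✓
(5): -26 ≤ 123 ✓
(6): -81 ≤ 1 ✓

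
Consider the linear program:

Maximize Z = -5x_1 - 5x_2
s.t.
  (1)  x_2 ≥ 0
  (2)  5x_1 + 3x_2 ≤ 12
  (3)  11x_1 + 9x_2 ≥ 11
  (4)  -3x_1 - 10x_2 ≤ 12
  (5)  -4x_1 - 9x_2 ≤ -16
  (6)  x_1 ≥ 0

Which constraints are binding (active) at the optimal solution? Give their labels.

(5) and (6)

Corner points and Z = -5x_1 - 5x_2:
  (20/11, 32/33) → Z = -460/33
  (0, 4) → Z = -20
  (0, 16/9) → Z = -80/9

The maximum is at (0, 16/9). Substituting into each constraint, equality holds for (5) and (6); the remaining constraints have slack.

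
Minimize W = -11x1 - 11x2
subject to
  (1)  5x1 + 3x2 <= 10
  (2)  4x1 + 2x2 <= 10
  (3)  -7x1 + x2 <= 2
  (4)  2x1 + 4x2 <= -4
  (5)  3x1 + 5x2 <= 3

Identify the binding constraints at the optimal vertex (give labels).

Corner points and W = -11x1 - 11x2:
  (5, -5) → W = 0
  (26/7, -20/7) → W = -66/7
  (-2/5, -4/5) → W = 66/5
The feasible region is unbounded (it extends along (1, -2), (-1, -7)), but W strictly increases along every unbounded feasible direction, so there is no improving ray and the minimum is attained at a vertex.

The minimum is at (26/7, -20/7). Substituting into each constraint, equality holds for (1) and (4); the remaining constraints have slack.

(1) and (4)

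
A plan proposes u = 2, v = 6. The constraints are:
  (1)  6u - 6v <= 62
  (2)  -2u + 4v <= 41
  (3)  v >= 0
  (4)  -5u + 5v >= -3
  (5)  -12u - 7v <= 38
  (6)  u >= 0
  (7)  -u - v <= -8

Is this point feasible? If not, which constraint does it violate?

(1): -24 ≤ 62 ✓
(2): 20 ≤ 41 ✓
(3): 6 ≥ 0 ✓
(4): 20 ≥ -3 ✓
(5): -66 ≤ 38 ✓
(6): 2 ≥ 0 ✓
(7): -8 ≤ -8 ✓

feasible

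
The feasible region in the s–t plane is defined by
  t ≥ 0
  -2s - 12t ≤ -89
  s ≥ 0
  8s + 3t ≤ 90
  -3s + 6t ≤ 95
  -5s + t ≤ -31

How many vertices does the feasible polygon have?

3

Of the 15 pairwise boundary intersections, those satisfying every inequality are:
  (271/30, 266/45)
  (461/62, 383/62)
  (183/23, 202/23)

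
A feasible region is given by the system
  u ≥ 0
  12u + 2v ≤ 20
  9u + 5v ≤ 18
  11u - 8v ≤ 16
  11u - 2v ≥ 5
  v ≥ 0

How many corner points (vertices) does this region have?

5

The feasible vertices (each the meet of two boundaries and inside every other half-plane) are:
  (32/21, 6/7)
  (96/59, 14/59)
  (61/73, 153/73)
  (16/11, 0)
  (5/11, 0)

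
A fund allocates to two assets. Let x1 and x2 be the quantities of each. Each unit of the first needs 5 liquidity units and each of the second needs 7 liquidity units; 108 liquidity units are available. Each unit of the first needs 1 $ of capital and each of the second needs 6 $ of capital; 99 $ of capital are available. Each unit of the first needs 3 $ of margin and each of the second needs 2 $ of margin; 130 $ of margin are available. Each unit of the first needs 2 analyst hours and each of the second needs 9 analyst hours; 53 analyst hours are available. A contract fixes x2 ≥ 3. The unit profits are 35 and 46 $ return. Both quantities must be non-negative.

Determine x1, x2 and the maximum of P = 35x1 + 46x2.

Corner points and P = 35x1 + 46x2:
  (0, 53/9) → P = 2438/9
  (0, 3) → P = 138
  (13, 3) → P = 593

x1 = 13, x2 = 3, maximum P = 593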